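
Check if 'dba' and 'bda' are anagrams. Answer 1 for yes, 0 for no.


Sort characters of 'dba': 'abd'
Sort characters of 'bda': 'abd'
Sorted forms match -> they ARE anagrams
Result: 1

1


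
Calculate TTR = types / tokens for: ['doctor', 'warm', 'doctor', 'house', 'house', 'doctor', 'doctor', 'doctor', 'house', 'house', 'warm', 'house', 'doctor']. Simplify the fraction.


Tokens: 13
Unique types: ('doctor', 'house', 'warm') = 3
TTR = 3/13
Already in lowest terms.

3/13


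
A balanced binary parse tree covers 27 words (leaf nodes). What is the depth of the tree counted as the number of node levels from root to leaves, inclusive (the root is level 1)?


In a balanced binary tree with n leaves the deepest leaf is ceil(log2(n)) edges below the root,
so counting node levels inclusive of root and leaves gives ceil(log2(n)) + 1 levels.
log2(27) = 4.7549
ceil(4.7549) = 5
levels = 5 + 1 = 6

6


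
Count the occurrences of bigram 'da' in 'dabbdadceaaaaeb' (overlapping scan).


Scanning 'dabbdadceaaaaeb' for bigram 'da':
  Position 0: 'da' -> MATCH
  Position 1: 'ab' -> no
  Position 2: 'bb' -> no
  Position 3: 'bd' -> no
  Position 4: 'da' -> MATCH
  Position 5: 'ad' -> no
  Position 6: 'dc' -> no
  Position 7: 'ce' -> no
  Position 8: 'ea' -> no
  Position 9: 'aa' -> no
  Position 10: 'aa' -> no
  Position 11: 'aa' -> no
  Position 12: 'ae' -> no
  Position 13: 'eb' -> no
Total matches: 2

2


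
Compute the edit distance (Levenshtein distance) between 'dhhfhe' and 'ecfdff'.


Building DP table for s1='dhhfhe' (len 6) and s2='ecfdff' (len 6):
       e  c  f  d  f  f
    0  1  2  3  4  5  6
  d 1  1  2  3  3  4  5
  h 2  2  2  3  4  4  5
  h 3  3  3  3  4  5  5
  f 4  4  4  3  4  4  5
  h 5  5  5  4  4  5  5
  e 6  5  6  5  5  5  6
Edit distance = dp[6][6] = 6

6


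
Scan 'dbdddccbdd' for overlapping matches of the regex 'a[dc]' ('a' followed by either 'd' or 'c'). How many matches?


Pattern: a[dc] means 'a' followed by either 'd' or 'c'.
Scanning 'dbdddccbdd' position-by-position:
  Pos 0: window 'db' -> no
  Pos 1: window 'bd' -> no
  Pos 2: window 'dd' -> no
  Pos 3: window 'dd' -> no
  Pos 4: window 'dc' -> no
  Pos 5: window 'cc' -> no
  Pos 6: window 'cb' -> no
  Pos 7: window 'bd' -> no
  Pos 8: window 'dd' -> no
  Pos 9: window 'd' -> no
Total matches: 0

0


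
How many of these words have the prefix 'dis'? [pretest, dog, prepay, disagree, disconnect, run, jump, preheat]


Checking each word for prefix 'dis':
  'pretest' -> no (count: 0)
  'dog' -> no (count: 0)
  'prepay' -> no (count: 0)
  'disagree' -> YES, starts with 'dis' (count: 1)
  'disconnect' -> YES, starts with 'dis' (count: 2)
  'run' -> no (count: 2)
  'jump' -> no (count: 2)
  'preheat' -> no (count: 2)
Total with prefix 'dis': 2

2


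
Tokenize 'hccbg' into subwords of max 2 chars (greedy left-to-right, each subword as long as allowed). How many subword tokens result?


'hccbg' has 5 characters.
Chunking with max size 2:
  Chunk 1: 'hc' (positions 0-1)
  Chunk 2: 'cb' (positions 2-3)
  Chunk 3: 'g' (positions 4-4)
Total chunks: ceil(5 / 2) = 3

3


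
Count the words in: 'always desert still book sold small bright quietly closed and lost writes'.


Counting words by splitting on spaces:
  Word 1: 'always'
  Word 2: 'desert'
  Word 3: 'still'
  Word 4: 'book'
  Word 5: 'sold'
  Word 6: 'small'
  Word 7: 'bright'
  Word 8: 'quietly'
  Word 9: 'closed'
  Word 10: 'and'
  Word 11: 'lost'
  Word 12: 'writes'
Total words: 12

12


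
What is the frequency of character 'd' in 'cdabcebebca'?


Scanning 'cdabcebebca' for 'd':
  Position 1: 'd' -> MATCH (count: 1)
Total occurrences of 'd': 1

1


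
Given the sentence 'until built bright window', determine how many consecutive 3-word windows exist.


Word trigrams from [4] words:
  Trigram 1: (until built bright)
  Trigram 2: (built bright window)
Total word trigrams: 4 - 2 = 2

2


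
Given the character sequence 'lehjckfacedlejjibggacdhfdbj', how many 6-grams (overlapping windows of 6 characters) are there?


String 'lehjckfacedlejjibggacdhfdbj' has length L = 27.
Number of overlapping n-grams = L - n + 1
Substituting: 27 - 6 + 1 = 22

22


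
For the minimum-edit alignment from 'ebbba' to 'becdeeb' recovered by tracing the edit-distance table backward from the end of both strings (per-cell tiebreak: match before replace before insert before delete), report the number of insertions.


Edit distance = 6. Backtracking from cell (5, 7) with preference match > replace > insert > delete,
then listing the resulting alignment 'ebbba' -> 'becdeeb' left to right:
  Step 1: insert 'b' [insertion #1]
  Step 2: keep 'e'
  Step 3: insert 'c' [insertion #2]
  Step 4: replace b->d
  Step 5: replace b->e
  Step 6: replace b->e
  Step 7: replace a->b
Total insertions: 2

2


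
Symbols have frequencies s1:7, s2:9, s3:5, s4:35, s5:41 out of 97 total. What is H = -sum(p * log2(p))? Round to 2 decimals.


Computing entropy H = -sum(p_i * log2(p_i)):
  s1: p = 7/97 = 0.0722, -p*log2(p) = 0.2737
  s2: p = 9/97 = 0.0928, -p*log2(p) = 0.3182
  s3: p = 5/97 = 0.0515, -p*log2(p) = 0.2205
  s4: p = 35/97 = 0.3608, -p*log2(p) = 0.5306
  s5: p = 41/97 = 0.4227, -p*log2(p) = 0.5251
H = sum of terms = 1.8681
Rounded to 2 decimals: 1.87

1.87


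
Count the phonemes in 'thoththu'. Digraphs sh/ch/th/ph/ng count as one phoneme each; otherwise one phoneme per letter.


Parsing 'thoththu' greedily, digraphs first:
  'th' -> digraph (1 consonant phoneme) (phonemes so far: 1)
  'o' -> vowel phoneme (phonemes so far: 2)
  'th' -> digraph (1 consonant phoneme) (phonemes so far: 3)
  'th' -> digraph (1 consonant phoneme) (phonemes so far: 4)
  'u' -> vowel phoneme (phonemes so far: 5)
Total phonemes: 5

5


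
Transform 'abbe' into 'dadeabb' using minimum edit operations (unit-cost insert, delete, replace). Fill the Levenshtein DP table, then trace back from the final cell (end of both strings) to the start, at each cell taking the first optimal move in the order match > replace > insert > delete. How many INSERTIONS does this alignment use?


Edit distance = 5. Backtracking from cell (4, 7) with preference match > replace > insert > delete,
then listing the resulting alignment 'abbe' -> 'dadeabb' left to right:
  Step 1: insert 'd' [insertion #1]
  Step 2: keep 'a'
  Step 3: insert 'd' [insertion #2]
  Step 4: insert 'e' [insertion #3]
  Step 5: replace b->a
  Step 6: keep 'b'
  Step 7: replace e->b
Total insertions: 3

3


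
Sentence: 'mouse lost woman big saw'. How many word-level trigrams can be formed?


Word trigrams from [5] words:
  Trigram 1: (mouse lost woman)
  Trigram 2: (lost woman big)
  Trigram 3: (woman big saw)
Total word trigrams: 5 - 2 = 3

3


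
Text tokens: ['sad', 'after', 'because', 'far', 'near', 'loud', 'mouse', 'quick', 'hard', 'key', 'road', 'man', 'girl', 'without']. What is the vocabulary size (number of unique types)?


Listing all tokens and tracking unique types:
  Token 1: 'sad' -> NEW (unique so far: 1)
  Token 2: 'after' -> NEW (unique so far: 2)
  Token 3: 'because' -> NEW (unique so far: 3)
  Token 4: 'far' -> NEW (unique so far: 4)
  Token 5: 'near' -> NEW (unique so far: 5)
  Token 6: 'loud' -> NEW (unique so far: 6)
  Token 7: 'mouse' -> NEW (unique so far: 7)
  Token 8: 'quick' -> NEW (unique so far: 8)
  Token 9: 'hard' -> NEW (unique so far: 9)
  Token 10: 'key' -> NEW (unique so far: 10)
  Token 11: 'road' -> NEW (unique so far: 11)
  Token 12: 'man' -> NEW (unique so far: 12)
  Token 13: 'girl' -> NEW (unique so far: 13)
  Token 14: 'without' -> NEW (unique so far: 14)
Unique types: ('after', 'because', 'far', 'girl', 'hard', 'key', 'loud', 'man', 'mouse', 'near', 'quick', 'road', 'sad', 'without')
Vocabulary size: 14

14


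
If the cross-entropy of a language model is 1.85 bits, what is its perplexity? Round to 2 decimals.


Perplexity formula: PP = 2^H
H = 1.85
PP = 2^1.85
Decompose: 2^1.85 = 2^1 * 2^0.85
2^1 = 2, 2^0.85 ~ 1.8025009
PP ~ 2 * 1.8025009 = 3.6050018
Rounded to 2 decimals: 3.61

3.61


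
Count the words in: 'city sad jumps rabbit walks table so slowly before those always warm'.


Counting words by splitting on spaces:
  Word 1: 'city'
  Word 2: 'sad'
  Word 3: 'jumps'
  Word 4: 'rabbit'
  Word 5: 'walks'
  Word 6: 'table'
  Word 7: 'so'
  Word 8: 'slowly'
  Word 9: 'before'
  Word 10: 'those'
  Word 11: 'always'
  Word 12: 'warm'
Total words: 12

12


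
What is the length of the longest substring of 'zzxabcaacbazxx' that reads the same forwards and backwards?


Scanning 'zzxabcaacbazxx' for palindromic substrings.
Substring at positions 3-10: 'abcaacba'.
Check: reverse('abcaacba') = 'abcaacba' -> palindrome confirmed.
Neighbouring characters ('x' / 'z') break symmetry, so it cannot extend further.
No longer palindromic substring exists; longest length = 8

8


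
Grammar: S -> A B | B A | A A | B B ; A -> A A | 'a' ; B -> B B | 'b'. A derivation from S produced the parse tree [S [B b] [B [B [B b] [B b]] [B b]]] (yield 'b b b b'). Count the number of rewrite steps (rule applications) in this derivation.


Every bracketed nonterminal node [X ...] in the tree is produced by exactly one rule application.
Reading the tree off as a leftmost derivation:
  Step 1: S  =>  B B   (applied S -> B B)
  Step 2: B B  =>  b B   (applied B -> b)
  Step 3: b B  =>  b B B   (applied B -> B B)
  Step 4: b B B  =>  b B B B   (applied B -> B B)
  Step 5: b B B B  =>  b b B B   (applied B -> b)
  Step 6: b b B B  =>  b b b B   (applied B -> b)
  Step 7: b b b B  =>  b b b b   (applied B -> b)
Final yield: b b b b
Total rewrite steps: 7

7


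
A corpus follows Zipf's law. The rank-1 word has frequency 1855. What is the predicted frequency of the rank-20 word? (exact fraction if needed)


Zipf's law: freq(rank) = f1 / rank
f1 = 1855, rank = 20
freq = 1855 / 20
GCD(1855, 20) = 5
Simplified: 371/4

371/4


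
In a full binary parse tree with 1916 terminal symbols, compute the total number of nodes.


Leaf nodes (terminals): 1916
Internal nodes = n - 1 = 1916 - 1 = 1915
Total = leaves + internal = 1916 + 1915 = 3831

3831


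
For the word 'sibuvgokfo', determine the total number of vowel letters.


Scanning each character of 'sibuvgokfo':
  Position 1: 's' -> consonant (running count: 0)
  Position 2: 'i' -> vowel (running count: 1)
  Position 3: 'b' -> consonant (running count: 1)
  Position 4: 'u' -> vowel (running count: 2)
  Position 5: 'v' -> consonant (running count: 2)
  Position 6: 'g' -> consonant (running count: 2)
  Position 7: 'o' -> vowel (running count: 3)
  Position 8: 'k' -> consonant (running count: 3)
  Position 9: 'f' -> consonant (running count: 3)
  Position 10: 'o' -> vowel (running count: 4)
Total vowels: 4

4


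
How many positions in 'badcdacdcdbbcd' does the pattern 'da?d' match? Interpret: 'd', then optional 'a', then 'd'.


Pattern: da?d means 'd', then optional 'a', then 'd'.
Scanning 'badcdacdcdbbcd' position-by-position:
  Pos 0: window 'bad' -> no
  Pos 1: window 'adc' -> no
  Pos 2: window 'dcd' -> no
  Pos 3: window 'cda' -> no
  Pos 4: window 'dac' -> no
  Pos 5: window 'acd' -> no
  Pos 6: window 'cdc' -> no
  Pos 7: window 'dcd' -> no
  Pos 8: window 'cdb' -> no
  Pos 9: window 'dbb' -> no
  Pos 10: window 'bbc' -> no
  Pos 11: window 'bcd' -> no
  Pos 12: window 'cd' -> no
  Pos 13: window 'd' -> no
Total matches: 0

0


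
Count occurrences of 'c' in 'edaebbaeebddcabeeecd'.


Scanning 'edaebbaeebddcabeeecd' for 'c':
  Position 12: 'c' -> MATCH (count: 1)
  Position 18: 'c' -> MATCH (count: 2)
Total occurrences of 'c': 2

2


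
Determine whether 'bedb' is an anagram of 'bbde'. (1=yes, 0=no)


Sort characters of 'bedb': 'bbde'
Sort characters of 'bbde': 'bbde'
Sorted forms match -> they ARE anagrams
Result: 1

1


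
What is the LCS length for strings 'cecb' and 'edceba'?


DP table for LCS of 'cecb' and 'edceba':
       e  d  c  e  b  a
    0  0  0  0  0  0  0
  c 0  0  0  1  1  1  1
  e 0  1  1  1  2  2  2
  c 0  1  1  2  2  2  2
  b 0  1  1  2  2  3  3
LCS: 'ceb'
LCS length = 3

3


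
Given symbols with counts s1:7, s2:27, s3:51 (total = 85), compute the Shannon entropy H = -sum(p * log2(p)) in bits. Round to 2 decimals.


Computing entropy H = -sum(p_i * log2(p_i)):
  s1: p = 7/85 = 0.0824, -p*log2(p) = 0.2966
  s2: p = 27/85 = 0.3176, -p*log2(p) = 0.5255
  s3: p = 51/85 = 0.6000, -p*log2(p) = 0.4422
H = sum of terms = 1.2643
Rounded to 2 decimals: 1.26

1.26


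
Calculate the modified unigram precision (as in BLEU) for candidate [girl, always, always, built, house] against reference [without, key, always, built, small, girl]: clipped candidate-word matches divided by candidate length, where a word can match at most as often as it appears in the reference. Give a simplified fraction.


Reference word counts: {'always': 1, 'built': 1, 'girl': 1, 'key': 1, 'small': 1, 'without': 1}
Checking each candidate word (with clipping):
  'girl' -> in reference (ref count 1, used 1/1) -> match (matches: 1)
  'always' -> in reference (ref count 1, used 1/1) -> match (matches: 2)
  'always' -> ref count 1 already used up (1/1) -> clipped, no match (matches: 2)
  'built' -> in reference (ref count 1, used 1/1) -> match (matches: 3)
  'house' -> not in reference -> no match (matches: 3)
Clipped matches: 3, Candidate length: 5
Precision = 3/5

3/5


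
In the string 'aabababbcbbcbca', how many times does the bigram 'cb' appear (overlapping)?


Scanning 'aabababbcbbcbca' for bigram 'cb':
  Position 0: 'aa' -> no
  Position 1: 'ab' -> no
  Position 2: 'ba' -> no
  Position 3: 'ab' -> no
  Position 4: 'ba' -> no
  Position 5: 'ab' -> no
  Position 6: 'bb' -> no
  Position 7: 'bc' -> no
  Position 8: 'cb' -> MATCH
  Position 9: 'bb' -> no
  Position 10: 'bc' -> no
  Position 11: 'cb' -> MATCH
  Position 12: 'bc' -> no
  Position 13: 'ca' -> no
Total matches: 2

2


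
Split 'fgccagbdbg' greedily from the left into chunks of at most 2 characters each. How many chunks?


'fgccagbdbg' has 10 characters.
Chunking with max size 2:
  Chunk 1: 'fg' (positions 0-1)
  Chunk 2: 'cc' (positions 2-3)
  Chunk 3: 'ag' (positions 4-5)
  Chunk 4: 'bd' (positions 6-7)
  Chunk 5: 'bg' (positions 8-9)
Total chunks: ceil(10 / 2) = 5

5


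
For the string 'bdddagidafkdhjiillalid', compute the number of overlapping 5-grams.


String 'bdddagidafkdhjiillalid' has length L = 22.
Number of overlapping n-grams = L - n + 1
Substituting: 22 - 5 + 1 = 18

18


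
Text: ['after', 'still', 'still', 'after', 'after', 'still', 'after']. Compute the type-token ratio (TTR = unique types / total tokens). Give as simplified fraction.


Tokens: 7
Unique types: ('after', 'still') = 2
TTR = 2/7
Already in lowest terms.

2/7


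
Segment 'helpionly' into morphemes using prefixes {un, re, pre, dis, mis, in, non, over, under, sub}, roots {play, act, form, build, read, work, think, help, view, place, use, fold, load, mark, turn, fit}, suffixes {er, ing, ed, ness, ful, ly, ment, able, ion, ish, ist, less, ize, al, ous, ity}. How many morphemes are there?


Segmenting 'helpionly' against the inventory:
  'help' -> root (morpheme 1)
  'ion' -> suffix (morpheme 2)
  'ly' -> suffix (morpheme 3)
Total morphemes: 3

3


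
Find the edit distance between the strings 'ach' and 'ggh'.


Building DP table for s1='ach' (len 3) and s2='ggh' (len 3):
       g  g  h
    0  1  2  3
  a 1  1  2  3
  c 2  2  2  3
  h 3  3  3  2
Edit distance = dp[3][3] = 2

2


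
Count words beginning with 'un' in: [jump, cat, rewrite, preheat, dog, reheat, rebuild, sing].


Checking each word for prefix 'un':
  'jump' -> no (count: 0)
  'cat' -> no (count: 0)
  'rewrite' -> no (count: 0)
  'preheat' -> no (count: 0)
  'dog' -> no (count: 0)
  'reheat' -> no (count: 0)
  'rebuild' -> no (count: 0)
  'sing' -> no (count: 0)
Total with prefix 'un': 0

0


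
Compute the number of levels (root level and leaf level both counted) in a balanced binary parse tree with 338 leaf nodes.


In a balanced binary tree with n leaves the deepest leaf is ceil(log2(n)) edges below the root,
so counting node levels inclusive of root and leaves gives ceil(log2(n)) + 1 levels.
log2(338) = 8.4009
ceil(8.4009) = 9
levels = 9 + 1 = 10

10


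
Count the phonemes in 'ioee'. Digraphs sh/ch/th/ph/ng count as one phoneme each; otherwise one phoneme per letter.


Parsing 'ioee' greedily, digraphs first:
  'i' -> vowel phoneme (phonemes so far: 1)
  'o' -> vowel phoneme (phonemes so far: 2)
  'e' -> vowel phoneme (phonemes so far: 3)
  'e' -> vowel phoneme (phonemes so far: 4)
Total phonemes: 4

4


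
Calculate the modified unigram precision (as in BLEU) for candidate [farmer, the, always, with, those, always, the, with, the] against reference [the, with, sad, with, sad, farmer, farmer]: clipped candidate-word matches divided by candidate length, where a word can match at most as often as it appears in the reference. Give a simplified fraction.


Reference word counts: {'farmer': 2, 'sad': 2, 'the': 1, 'with': 2}
Checking each candidate word (with clipping):
  'farmer' -> in reference (ref count 2, used 1/2) -> match (matches: 1)
  'the' -> in reference (ref count 1, used 1/1) -> match (matches: 2)
  'always' -> not in reference -> no match (matches: 2)
  'with' -> in reference (ref count 2, used 1/2) -> match (matches: 3)
  'those' -> not in reference -> no match (matches: 3)
  'always' -> not in reference -> no match (matches: 3)
  'the' -> ref count 1 already used up (1/1) -> clipped, no match (matches: 3)
  'with' -> in reference (ref count 2, used 2/2) -> match (matches: 4)
  'the' -> ref count 1 already used up (1/1) -> clipped, no match (matches: 4)
Clipped matches: 4, Candidate length: 9
Precision = 4/9

4/9


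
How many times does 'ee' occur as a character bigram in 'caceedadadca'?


Scanning 'caceedadadca' for bigram 'ee':
  Position 0: 'ca' -> no
  Position 1: 'ac' -> no
  Position 2: 'ce' -> no
  Position 3: 'ee' -> MATCH
  Position 4: 'ed' -> no
  Position 5: 'da' -> no
  Position 6: 'ad' -> no
  Position 7: 'da' -> no
  Position 8: 'ad' -> no
  Position 9: 'dc' -> no
  Position 10: 'ca' -> no
Total matches: 1

1


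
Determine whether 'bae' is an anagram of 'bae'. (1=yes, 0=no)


Sort characters of 'bae': 'abe'
Sort characters of 'bae': 'abe'
Sorted forms match -> they ARE anagrams
Result: 1

1


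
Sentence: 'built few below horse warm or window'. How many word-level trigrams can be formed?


Word trigrams from [7] words:
  Trigram 1: (built few below)
  Trigram 2: (few below horse)
  Trigram 3: (below horse warm)
  Trigram 4: (horse warm or)
  Trigram 5: (warm or window)
Total word trigrams: 7 - 2 = 5

5


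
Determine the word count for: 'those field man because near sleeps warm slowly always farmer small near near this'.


Counting words by splitting on spaces:
  Word 1: 'those'
  Word 2: 'field'
  Word 3: 'man'
  Word 4: 'because'
  Word 5: 'near'
  Word 6: 'sleeps'
  Word 7: 'warm'
  Word 8: 'slowly'
  Word 9: 'always'
  Word 10: 'farmer'
  Word 11: 'small'
  Word 12: 'near'
  Word 13: 'near'
  Word 14: 'this'
Total words: 14

14


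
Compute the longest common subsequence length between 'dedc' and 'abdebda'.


DP table for LCS of 'dedc' and 'abdebda':
       a  b  d  e  b  d  a
    0  0  0  0  0  0  0  0
  d 0  0  0  1  1  1  1  1
  e 0  0  0  1  2  2  2  2
  d 0  0  0  1  2  2  3  3
  c 0  0  0  1  2  2  3  3
LCS: 'ded'
LCS length = 3

3


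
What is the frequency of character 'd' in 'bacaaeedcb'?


Scanning 'bacaaeedcb' for 'd':
  Position 7: 'd' -> MATCH (count: 1)
Total occurrences of 'd': 1

1


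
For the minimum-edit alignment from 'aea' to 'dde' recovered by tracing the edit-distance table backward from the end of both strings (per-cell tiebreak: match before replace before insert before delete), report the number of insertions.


Edit distance = 3. Backtracking from cell (3, 3) with preference match > replace > insert > delete,
then listing the resulting alignment 'aea' -> 'dde' left to right:
  Step 1: replace a->d
  Step 2: replace e->d
  Step 3: replace a->e
Total insertions: 0

0


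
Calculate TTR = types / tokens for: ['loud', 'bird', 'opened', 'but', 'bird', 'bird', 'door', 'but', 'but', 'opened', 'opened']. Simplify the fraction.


Tokens: 11
Unique types: ('bird', 'but', 'door', 'loud', 'opened') = 5
TTR = 5/11
Already in lowest terms.

5/11


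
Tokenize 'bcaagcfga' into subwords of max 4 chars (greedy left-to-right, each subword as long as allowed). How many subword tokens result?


'bcaagcfga' has 9 characters.
Chunking with max size 4:
  Chunk 1: 'bcaa' (positions 0-3)
  Chunk 2: 'gcfg' (positions 4-7)
  Chunk 3: 'a' (positions 8-8)
Total chunks: ceil(9 / 4) = 3

3


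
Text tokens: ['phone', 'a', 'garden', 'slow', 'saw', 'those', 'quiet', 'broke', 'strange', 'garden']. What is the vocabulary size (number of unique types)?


Listing all tokens and tracking unique types:
  Token 1: 'phone' -> NEW (unique so far: 1)
  Token 2: 'a' -> NEW (unique so far: 2)
  Token 3: 'garden' -> NEW (unique so far: 3)
  Token 4: 'slow' -> NEW (unique so far: 4)
  Token 5: 'saw' -> NEW (unique so far: 5)
  Token 6: 'those' -> NEW (unique so far: 6)
  Token 7: 'quiet' -> NEW (unique so far: 7)
  Token 8: 'broke' -> NEW (unique so far: 8)
  Token 9: 'strange' -> NEW (unique so far: 9)
  Token 10: 'garden' -> duplicate (unique so far: 9)
Unique types: ('a', 'broke', 'garden', 'phone', 'quiet', 'saw', 'slow', 'strange', 'those')
Vocabulary size: 9

9


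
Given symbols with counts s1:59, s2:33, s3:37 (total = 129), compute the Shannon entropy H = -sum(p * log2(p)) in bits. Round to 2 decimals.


Computing entropy H = -sum(p_i * log2(p_i)):
  s1: p = 59/129 = 0.4574, -p*log2(p) = 0.5162
  s2: p = 33/129 = 0.2558, -p*log2(p) = 0.5031
  s3: p = 37/129 = 0.2868, -p*log2(p) = 0.5168
H = sum of terms = 1.5361
Rounded to 2 decimals: 1.54

1.54


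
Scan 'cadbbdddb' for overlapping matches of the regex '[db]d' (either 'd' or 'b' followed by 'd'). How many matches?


Pattern: [db]d means either 'd' or 'b' followed by 'd'.
Scanning 'cadbbdddb' position-by-position:
  Pos 0: window 'ca' -> no
  Pos 1: window 'ad' -> no
  Pos 2: window 'db' -> no
  Pos 3: window 'bb' -> no
  Pos 4: window 'bd' -> MATCH
  Pos 5: window 'dd' -> MATCH
  Pos 6: window 'dd' -> MATCH
  Pos 7: window 'db' -> no
  Pos 8: window 'b' -> no
Total matches: 3

3


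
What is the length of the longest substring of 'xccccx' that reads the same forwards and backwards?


Scanning 'xccccx' for palindromic substrings.
Substring at positions 0-5: 'xccccx'.
Check: reverse('xccccx') = 'xccccx' -> palindrome confirmed.
No longer palindromic substring exists; longest length = 6

6


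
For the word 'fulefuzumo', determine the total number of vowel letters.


Scanning each character of 'fulefuzumo':
  Position 1: 'f' -> consonant (running count: 0)
  Position 2: 'u' -> vowel (running count: 1)
  Position 3: 'l' -> consonant (running count: 1)
  Position 4: 'e' -> vowel (running count: 2)
  Position 5: 'f' -> consonant (running count: 2)
  Position 6: 'u' -> vowel (running count: 3)
  Position 7: 'z' -> consonant (running count: 3)
  Position 8: 'u' -> vowel (running count: 4)
  Position 9: 'm' -> consonant (running count: 4)
  Position 10: 'o' -> vowel (running count: 5)
Total vowels: 5

5


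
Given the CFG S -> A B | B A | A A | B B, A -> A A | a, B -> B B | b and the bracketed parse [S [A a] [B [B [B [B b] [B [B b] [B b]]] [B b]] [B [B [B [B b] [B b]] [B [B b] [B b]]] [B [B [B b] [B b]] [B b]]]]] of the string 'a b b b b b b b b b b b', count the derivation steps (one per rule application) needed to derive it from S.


Every bracketed nonterminal node [X ...] in the tree is produced by exactly one rule application.
Reading the tree off as a leftmost derivation:
  Step 1: S  =>  A B   (applied S -> A B)
  Step 2: A B  =>  a B   (applied A -> a)
  Step 3: a B  =>  a B B   (applied B -> B B)
  Step 4: a B B  =>  a B B B   (applied B -> B B)
  Step 5: a B B B  =>  a B B B B   (applied B -> B B)
  Step 6: a B B B B  =>  a b B B B   (applied B -> b)
  Step 7: a b B B B  =>  a b B B B B   (applied B -> B B)
  Step 8: a b B B B B  =>  a b b B B B   (applied B -> b)
  Step 9: a b b B B B  =>  a b b b B B   (applied B -> b)
  Step 10: a b b b B B  =>  a b b b b B   (applied B -> b)
  Step 11: a b b b b B  =>  a b b b b B B   (applied B -> B B)
  Step 12: a b b b b B B  =>  a b b b b B B B   (applied B -> B B)
  Step 13: a b b b b B B B  =>  a b b b b B B B B   (applied B -> B B)
  Step 14: a b b b b B B B B  =>  a b b b b b B B B   (applied B -> b)
  Step 15: a b b b b b B B B  =>  a b b b b b b B B   (applied B -> b)
  Step 16: a b b b b b b B B  =>  a b b b b b b B B B   (applied B -> B B)
  Step 17: a b b b b b b B B B  =>  a b b b b b b b B B   (applied B -> b)
  Step 18: a b b b b b b b B B  =>  a b b b b b b b b B   (applied B -> b)
  Step 19: a b b b b b b b b B  =>  a b b b b b b b b B B   (applied B -> B B)
  Step 20: a b b b b b b b b B B  =>  a b b b b b b b b B B B   (applied B -> B B)
  Step 21: a b b b b b b b b B B B  =>  a b b b b b b b b b B B   (applied B -> b)
  Step 22: a b b b b b b b b b B B  =>  a b b b b b b b b b b B   (applied B -> b)
  Step 23: a b b b b b b b b b b B  =>  a b b b b b b b b b b b   (applied B -> b)
Final yield: a b b b b b b b b b b b
Total rewrite steps: 23

23


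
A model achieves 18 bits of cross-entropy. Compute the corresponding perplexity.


Perplexity formula: PP = 2^H
H = 18
PP = 2^18
PP = 2^18 = 262144

262144


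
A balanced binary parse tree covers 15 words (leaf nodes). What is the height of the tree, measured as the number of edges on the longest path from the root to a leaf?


In a balanced binary tree with n leaves the deepest leaf is ceil(log2(n)) edges below the root.
log2(15) = 3.9069
ceil(3.9069) = 4
height (edges) = 4

4


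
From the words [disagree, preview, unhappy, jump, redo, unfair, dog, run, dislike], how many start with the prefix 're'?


Checking each word for prefix 're':
  'disagree' -> no (count: 0)
  'preview' -> no (count: 0)
  'unhappy' -> no (count: 0)
  'jump' -> no (count: 0)
  'redo' -> YES, starts with 're' (count: 1)
  'unfair' -> no (count: 1)
  'dog' -> no (count: 1)
  'run' -> no (count: 1)
  'dislike' -> no (count: 1)
Total with prefix 're': 1

1


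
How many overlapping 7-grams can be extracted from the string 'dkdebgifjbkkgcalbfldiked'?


String 'dkdebgifjbkkgcalbfldiked' has length L = 24.
Number of overlapping n-grams = L - n + 1
Substituting: 24 - 7 + 1 = 18

18


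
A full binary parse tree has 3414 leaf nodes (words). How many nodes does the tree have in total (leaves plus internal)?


Leaf nodes (terminals): 3414
Internal nodes = n - 1 = 3414 - 1 = 3413
Total = leaves + internal = 3414 + 3413 = 6827

6827


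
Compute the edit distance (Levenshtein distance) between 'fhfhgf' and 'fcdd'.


Building DP table for s1='fhfhgf' (len 6) and s2='fcdd' (len 4):
       f  c  d  d
    0  1  2  3  4
  f 1  0  1  2  3
  h 2  1  1  2  3
  f 3  2  2  2  3
  h 4  3  3  3  3
  g 5  4  4  4  4
  f 6  5  5  5  5
Edit distance = dp[6][4] = 5

5


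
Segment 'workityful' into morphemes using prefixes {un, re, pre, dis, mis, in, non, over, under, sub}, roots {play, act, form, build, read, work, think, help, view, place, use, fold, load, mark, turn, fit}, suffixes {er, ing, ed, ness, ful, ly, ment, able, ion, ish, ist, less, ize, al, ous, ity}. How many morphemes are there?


Segmenting 'workityful' against the inventory:
  'work' -> root (morpheme 1)
  'ity' -> suffix (morpheme 2)
  'ful' -> suffix (morpheme 3)
Total morphemes: 3

3


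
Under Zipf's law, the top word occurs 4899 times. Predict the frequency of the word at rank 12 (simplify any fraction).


Zipf's law: freq(rank) = f1 / rank
f1 = 4899, rank = 12
freq = 4899 / 12
GCD(4899, 12) = 3
Simplified: 1633/4

1633/4


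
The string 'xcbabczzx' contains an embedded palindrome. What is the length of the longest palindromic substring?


Scanning 'xcbabczzx' for palindromic substrings.
Substring at positions 1-5: 'cbabc'.
Check: reverse('cbabc') = 'cbabc' -> palindrome confirmed.
Neighbouring characters ('x' / 'z') break symmetry, so it cannot extend further.
No longer palindromic substring exists; longest length = 5

5


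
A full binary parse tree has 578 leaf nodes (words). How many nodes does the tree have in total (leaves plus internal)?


Leaf nodes (terminals): 578
Internal nodes = n - 1 = 578 - 1 = 577
Total = leaves + internal = 578 + 577 = 1155

1155


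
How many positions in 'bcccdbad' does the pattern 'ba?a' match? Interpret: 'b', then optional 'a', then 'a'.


Pattern: ba?a means 'b', then optional 'a', then 'a'.
Scanning 'bcccdbad' position-by-position:
  Pos 0: window 'bcc' -> no
  Pos 1: window 'ccc' -> no
  Pos 2: window 'ccd' -> no
  Pos 3: window 'cdb' -> no
  Pos 4: window 'dba' -> no
  Pos 5: window 'bad' -> MATCH
  Pos 6: window 'ad' -> no
  Pos 7: window 'd' -> no
Total matches: 1

1


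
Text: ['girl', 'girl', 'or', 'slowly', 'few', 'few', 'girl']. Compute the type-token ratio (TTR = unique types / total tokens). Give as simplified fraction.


Tokens: 7
Unique types: ('few', 'girl', 'or', 'slowly') = 4
TTR = 4/7
Already in lowest terms.

4/7


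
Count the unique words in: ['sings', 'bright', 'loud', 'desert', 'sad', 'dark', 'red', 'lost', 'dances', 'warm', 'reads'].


Listing all tokens and tracking unique types:
  Token 1: 'sings' -> NEW (unique so far: 1)
  Token 2: 'bright' -> NEW (unique so far: 2)
  Token 3: 'loud' -> NEW (unique so far: 3)
  Token 4: 'desert' -> NEW (unique so far: 4)
  Token 5: 'sad' -> NEW (unique so far: 5)
  Token 6: 'dark' -> NEW (unique so far: 6)
  Token 7: 'red' -> NEW (unique so far: 7)
  Token 8: 'lost' -> NEW (unique so far: 8)
  Token 9: 'dances' -> NEW (unique so far: 9)
  Token 10: 'warm' -> NEW (unique so far: 10)
  Token 11: 'reads' -> NEW (unique so far: 11)
Unique types: ('bright', 'dances', 'dark', 'desert', 'lost', 'loud', 'reads', 'red', 'sad', 'sings', 'warm')
Vocabulary size: 11

11


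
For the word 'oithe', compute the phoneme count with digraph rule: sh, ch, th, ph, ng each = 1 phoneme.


Parsing 'oithe' greedily, digraphs first:
  'o' -> vowel phoneme (phonemes so far: 1)
  'i' -> vowel phoneme (phonemes so far: 2)
  'th' -> digraph (1 consonant phoneme) (phonemes so far: 3)
  'e' -> vowel phoneme (phonemes so far: 4)
Total phonemes: 4

4


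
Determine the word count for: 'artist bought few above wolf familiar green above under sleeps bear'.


Counting words by splitting on spaces:
  Word 1: 'artist'
  Word 2: 'bought'
  Word 3: 'few'
  Word 4: 'above'
  Word 5: 'wolf'
  Word 6: 'familiar'
  Word 7: 'green'
  Word 8: 'above'
  Word 9: 'under'
  Word 10: 'sleeps'
  Word 11: 'bear'
Total words: 11

11


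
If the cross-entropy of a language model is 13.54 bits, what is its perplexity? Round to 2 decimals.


Perplexity formula: PP = 2^H
H = 13.54
PP = 2^13.54
Decompose: 2^13.54 = 2^13 * 2^0.54
2^13 = 8192, 2^0.54 ~ 1.4539725
PP ~ 8192 * 1.4539725 = 11910.9427200
Rounded to 2 decimals: 11910.94

11910.94


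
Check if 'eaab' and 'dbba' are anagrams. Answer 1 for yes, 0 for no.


Sort characters of 'eaab': 'aabe'
Sort characters of 'dbba': 'abbd'
Sorted forms differ -> they are NOT anagrams
Result: 0

0


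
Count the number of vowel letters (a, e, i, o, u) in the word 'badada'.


Scanning each character of 'badada':
  Position 1: 'b' -> consonant (running count: 0)
  Position 2: 'a' -> vowel (running count: 1)
  Position 3: 'd' -> consonant (running count: 1)
  Position 4: 'a' -> vowel (running count: 2)
  Position 5: 'd' -> consonant (running count: 2)
  Position 6: 'a' -> vowel (running count: 3)
Total vowels: 3

3


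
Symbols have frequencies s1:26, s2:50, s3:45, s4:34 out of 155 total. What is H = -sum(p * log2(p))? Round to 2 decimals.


Computing entropy H = -sum(p_i * log2(p_i)):
  s1: p = 26/155 = 0.1677, -p*log2(p) = 0.4321
  s2: p = 50/155 = 0.3226, -p*log2(p) = 0.5265
  s3: p = 45/155 = 0.2903, -p*log2(p) = 0.5180
  s4: p = 34/155 = 0.2194, -p*log2(p) = 0.4801
H = sum of terms = 1.9567
Rounded to 2 decimals: 1.96

1.96


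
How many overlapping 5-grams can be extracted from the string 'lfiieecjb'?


String 'lfiieecjb' has length L = 9.
Number of overlapping n-grams = L - n + 1
Substituting: 9 - 5 + 1 = 5

5


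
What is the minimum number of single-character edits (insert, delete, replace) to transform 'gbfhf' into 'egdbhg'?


Building DP table for s1='gbfhf' (len 5) and s2='egdbhg' (len 6):
       e  g  d  b  h  g
    0  1  2  3  4  5  6
  g 1  1  1  2  3  4  5
  b 2  2  2  2  2  3  4
  f 3  3  3  3  3  3  4
  h 4  4  4  4  4  3  4
  f 5  5  5  5  5  4  4
Edit distance = dp[5][6] = 4

4


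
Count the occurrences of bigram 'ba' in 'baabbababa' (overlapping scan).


Scanning 'baabbababa' for bigram 'ba':
  Position 0: 'ba' -> MATCH
  Position 1: 'aa' -> no
  Position 2: 'ab' -> no
  Position 3: 'bb' -> no
  Position 4: 'ba' -> MATCH
  Position 5: 'ab' -> no
  Position 6: 'ba' -> MATCH
  Position 7: 'ab' -> no
  Position 8: 'ba' -> MATCH
Total matches: 4

4


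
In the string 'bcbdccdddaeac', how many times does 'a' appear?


Scanning 'bcbdccdddaeac' for 'a':
  Position 9: 'a' -> MATCH (count: 1)
  Position 11: 'a' -> MATCH (count: 2)
Total occurrences of 'a': 2

2


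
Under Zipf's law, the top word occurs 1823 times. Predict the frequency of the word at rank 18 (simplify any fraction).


Zipf's law: freq(rank) = f1 / rank
f1 = 1823, rank = 18
freq = 1823 / 18
GCD(1823, 18) = 1
Simplified: 1823/18

1823/18


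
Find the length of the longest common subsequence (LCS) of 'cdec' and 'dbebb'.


DP table for LCS of 'cdec' and 'dbebb':
       d  b  e  b  b
    0  0  0  0  0  0
  c 0  0  0  0  0  0
  d 0  1  1  1  1  1
  e 0  1  1  2  2  2
  c 0  1  1  2  2  2
LCS: 'de'
LCS length = 2

2


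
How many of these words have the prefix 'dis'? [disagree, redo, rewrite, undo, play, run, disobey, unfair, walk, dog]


Checking each word for prefix 'dis':
  'disagree' -> YES, starts with 'dis' (count: 1)
  'redo' -> no (count: 1)
  'rewrite' -> no (count: 1)
  'undo' -> no (count: 1)
  'play' -> no (count: 1)
  'run' -> no (count: 1)
  'disobey' -> YES, starts with 'dis' (count: 2)
  'unfair' -> no (count: 2)
  'walk' -> no (count: 2)
  'dog' -> no (count: 2)
Total with prefix 'dis': 2

2


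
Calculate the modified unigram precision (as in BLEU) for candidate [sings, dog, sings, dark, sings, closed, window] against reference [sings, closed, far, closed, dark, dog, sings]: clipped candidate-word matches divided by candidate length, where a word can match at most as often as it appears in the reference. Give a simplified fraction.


Reference word counts: {'closed': 2, 'dark': 1, 'dog': 1, 'far': 1, 'sings': 2}
Checking each candidate word (with clipping):
  'sings' -> in reference (ref count 2, used 1/2) -> match (matches: 1)
  'dog' -> in reference (ref count 1, used 1/1) -> match (matches: 2)
  'sings' -> in reference (ref count 2, used 2/2) -> match (matches: 3)
  'dark' -> in reference (ref count 1, used 1/1) -> match (matches: 4)
  'sings' -> ref count 2 already used up (2/2) -> clipped, no match (matches: 4)
  'closed' -> in reference (ref count 2, used 1/2) -> match (matches: 5)
  'window' -> not in reference -> no match (matches: 5)
Clipped matches: 5, Candidate length: 7
Precision = 5/7

5/7


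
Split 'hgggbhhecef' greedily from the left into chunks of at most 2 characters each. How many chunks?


'hgggbhhecef' has 11 characters.
Chunking with max size 2:
  Chunk 1: 'hg' (positions 0-1)
  Chunk 2: 'gg' (positions 2-3)
  Chunk 3: 'bh' (positions 4-5)
  Chunk 4: 'he' (positions 6-7)
  Chunk 5: 'ce' (positions 8-9)
  Chunk 6: 'f' (positions 10-10)
Total chunks: ceil(11 / 2) = 6

6


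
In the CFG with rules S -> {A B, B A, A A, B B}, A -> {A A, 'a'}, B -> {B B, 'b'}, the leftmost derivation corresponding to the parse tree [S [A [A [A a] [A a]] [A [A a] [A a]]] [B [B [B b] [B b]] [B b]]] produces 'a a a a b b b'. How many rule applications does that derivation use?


Every bracketed nonterminal node [X ...] in the tree is produced by exactly one rule application.
Reading the tree off as a leftmost derivation:
  Step 1: S  =>  A B   (applied S -> A B)
  Step 2: A B  =>  A A B   (applied A -> A A)
  Step 3: A A B  =>  A A A B   (applied A -> A A)
  Step 4: A A A B  =>  a A A B   (applied A -> a)
  Step 5: a A A B  =>  a a A B   (applied A -> a)
  Step 6: a a A B  =>  a a A A B   (applied A -> A A)
  Step 7: a a A A B  =>  a a a A B   (applied A -> a)
  Step 8: a a a A B  =>  a a a a B   (applied A -> a)
  Step 9: a a a a B  =>  a a a a B B   (applied B -> B B)
  Step 10: a a a a B B  =>  a a a a B B B   (applied B -> B B)
  Step 11: a a a a B B B  =>  a a a a b B B   (applied B -> b)
  Step 12: a a a a b B B  =>  a a a a b b B   (applied B -> b)
  Step 13: a a a a b b B  =>  a a a a b b b   (applied B -> b)
Final yield: a a a a b b b
Total rewrite steps: 13

13


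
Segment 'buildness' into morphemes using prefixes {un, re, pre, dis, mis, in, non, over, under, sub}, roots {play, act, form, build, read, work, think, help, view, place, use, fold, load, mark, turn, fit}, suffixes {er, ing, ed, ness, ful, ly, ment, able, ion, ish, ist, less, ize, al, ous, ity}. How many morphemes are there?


Segmenting 'buildness' against the inventory:
  'build' -> root (morpheme 1)
  'ness' -> suffix (morpheme 2)
Total morphemes: 2

2


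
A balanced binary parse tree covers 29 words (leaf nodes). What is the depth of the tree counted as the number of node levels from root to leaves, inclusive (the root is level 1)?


In a balanced binary tree with n leaves the deepest leaf is ceil(log2(n)) edges below the root,
so counting node levels inclusive of root and leaves gives ceil(log2(n)) + 1 levels.
log2(29) = 4.8580
ceil(4.8580) = 5
levels = 5 + 1 = 6

6


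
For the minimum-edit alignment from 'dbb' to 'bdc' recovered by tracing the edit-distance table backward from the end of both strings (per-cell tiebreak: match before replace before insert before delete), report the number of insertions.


Edit distance = 3. Backtracking from cell (3, 3) with preference match > replace > insert > delete,
then listing the resulting alignment 'dbb' -> 'bdc' left to right:
  Step 1: replace d->b
  Step 2: replace b->d
  Step 3: replace b->c
Total insertions: 0

0


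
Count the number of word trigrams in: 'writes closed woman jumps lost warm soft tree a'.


Word trigrams from [9] words:
  Trigram 1: (writes closed woman)
  Trigram 2: (closed woman jumps)
  Trigram 3: (woman jumps lost)
  Trigram 4: (jumps lost warm)
  Trigram 5: (lost warm soft)
  Trigram 6: (warm soft tree)
  Trigram 7: (soft tree a)
Total word trigrams: 9 - 2 = 7

7


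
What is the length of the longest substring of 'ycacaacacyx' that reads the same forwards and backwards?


Scanning 'ycacaacacyx' for palindromic substrings.
Substring at positions 0-9: 'ycacaacacy'.
Check: reverse('ycacaacacy') = 'ycacaacacy' -> palindrome confirmed.
Neighbouring characters ('-' / 'x') break symmetry, so it cannot extend further.
No longer palindromic substring exists; longest length = 10

10


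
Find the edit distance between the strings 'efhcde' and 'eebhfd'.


Building DP table for s1='efhcde' (len 6) and s2='eebhfd' (len 6):
       e  e  b  h  f  d
    0  1  2  3  4  5  6
  e 1  0  1  2  3  4  5
  f 2  1  1  2  3  3  4
  h 3  2  2  2  2  3  4
  c 4  3  3  3  3  3  4
  d 5  4  4  4  4  4  3
  e 6  5  4  5  5  5  4
Edit distance = dp[6][6] = 4

4


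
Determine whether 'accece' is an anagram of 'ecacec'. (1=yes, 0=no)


Sort characters of 'accece': 'acccee'
Sort characters of 'ecacec': 'acccee'
Sorted forms match -> they ARE anagrams
Result: 1

1


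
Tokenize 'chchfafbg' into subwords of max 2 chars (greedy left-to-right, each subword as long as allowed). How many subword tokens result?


'chchfafbg' has 9 characters.
Chunking with max size 2:
  Chunk 1: 'ch' (positions 0-1)
  Chunk 2: 'ch' (positions 2-3)
  Chunk 3: 'fa' (positions 4-5)
  Chunk 4: 'fb' (positions 6-7)
  Chunk 5: 'g' (positions 8-8)
Total chunks: ceil(9 / 2) = 5

5
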